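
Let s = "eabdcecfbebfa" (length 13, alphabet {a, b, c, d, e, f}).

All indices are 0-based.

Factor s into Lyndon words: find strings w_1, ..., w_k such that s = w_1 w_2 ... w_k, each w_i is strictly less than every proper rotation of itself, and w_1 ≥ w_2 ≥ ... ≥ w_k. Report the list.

emit factor 1: 'e' (i=0, period=1)
emit factor 2: 'abdcecfbebf' (i=1, period=11)
emit factor 3: 'a' (i=12, period=1)

["e", "abdcecfbebf", "a"]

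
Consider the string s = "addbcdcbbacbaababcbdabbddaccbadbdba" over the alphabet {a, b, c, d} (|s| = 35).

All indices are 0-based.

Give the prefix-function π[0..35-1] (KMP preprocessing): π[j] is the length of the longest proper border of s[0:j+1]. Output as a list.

[0, 0, 0, 0, 0, 0, 0, 0, 0, 1, 0, 0, 1, 1, 0, 1, 0, 0, 0, 0, 1, 0, 0, 0, 0, 1, 0, 0, 0, 1, 2, 0, 0, 0, 1]

π[0] = 0
j=1 s[j]='d': π[1]=0 (border '')
j=2 s[j]='d': π[2]=0 (border '')
j=3 s[j]='b': π[3]=0 (border '')
j=4 s[j]='c': π[4]=0 (border '')
j=5 s[j]='d': π[5]=0 (border '')
j=6 s[j]='c': π[6]=0 (border '')
j=7 s[j]='b': π[7]=0 (border '')
j=8 s[j]='b': π[8]=0 (border '')
j=9 s[j]='a': π[9]=1 (border 'a')
j=10 s[j]='c': k: 1→0; π[10]=0 (border '')
j=11 s[j]='b': π[11]=0 (border '')
j=12 s[j]='a': π[12]=1 (border 'a')
j=13 s[j]='a': k: 1→0; π[13]=1 (border 'a')
j=14 s[j]='b': k: 1→0; π[14]=0 (border '')
j=15 s[j]='a': π[15]=1 (border 'a')
j=16 s[j]='b': k: 1→0; π[16]=0 (border '')
j=17 s[j]='c': π[17]=0 (border '')
j=18 s[j]='b': π[18]=0 (border '')
j=19 s[j]='d': π[19]=0 (border '')
j=20 s[j]='a': π[20]=1 (border 'a')
j=21 s[j]='b': k: 1→0; π[21]=0 (border '')
j=22 s[j]='b': π[22]=0 (border '')
j=23 s[j]='d': π[23]=0 (border '')
j=24 s[j]='d': π[24]=0 (border '')
j=25 s[j]='a': π[25]=1 (border 'a')
j=26 s[j]='c': k: 1→0; π[26]=0 (border '')
j=27 s[j]='c': π[27]=0 (border '')
j=28 s[j]='b': π[28]=0 (border '')
j=29 s[j]='a': π[29]=1 (border 'a')
j=30 s[j]='d': π[30]=2 (border 'ad')
j=31 s[j]='b': k: 2→0; π[31]=0 (border '')
j=32 s[j]='d': π[32]=0 (border '')
j=33 s[j]='b': π[33]=0 (border '')
j=34 s[j]='a': π[34]=1 (border 'a')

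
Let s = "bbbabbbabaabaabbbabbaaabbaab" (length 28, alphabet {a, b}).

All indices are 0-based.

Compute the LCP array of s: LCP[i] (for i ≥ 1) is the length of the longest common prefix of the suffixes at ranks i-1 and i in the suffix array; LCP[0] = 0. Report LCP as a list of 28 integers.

[0, 2, 3, 3, 4, 1, 2, 5, 2, 5, 3, 6, 0, 1, 3, 4, 4, 2, 3, 4, 1, 4, 3, 4, 5, 2, 5, 6]

sorted suffixes:
  #0 SA[0]=20  'aaabbaab'
  #1 SA[1]=25  'aab'
  #2 SA[2]=9  'aabaabbbabbaaabbaab'
  #3 SA[3]=21  'aabbaab'
  #4 SA[4]=12  'aabbbabbaaabbaab'
  #5 SA[5]=26  'ab'
  #6 SA[6]=7  'abaabaabbbabbaaabbaab'
  #7 SA[7]=10  'abaabbbabbaaabbaab'
  #8 SA[8]=17  'abbaaabbaab'
  #9 SA[9]=22  'abbaab'
  #10 SA[10]=3  'abbbabaabaabbbabbaaabbaab'
  #11 SA[11]=13  'abbbabbaaabbaab'
  #12 SA[12]=27  'b'
  #13 SA[13]=19  'baaabbaab'
  #14 SA[14]=24  'baab'
  #15 SA[15]=8  'baabaabbbabbaaabbaab'
  #16 SA[16]=11  'baabbbabbaaabbaab'
  #17 SA[17]=6  'babaabaabbbabbaaabbaab'
  #18 SA[18]=16  'babbaaabbaab'
  #19 SA[19]=2  'babbbabaabaabbbabbaaabbaab'
  #20 SA[20]=18  'bbaaabbaab'
  #21 SA[21]=23  'bbaab'
  #22 SA[22]=5  'bbabaabaabbbabbaaabbaab'
  #23 SA[23]=15  'bbabbaaabbaab'
  #24 SA[24]=1  'bbabbbabaabaabbbabbaaabbaab'
  #25 SA[25]=4  'bbbabaabaabbbabbaaabbaab'
  #26 SA[26]=14  'bbbabbaaabbaab'
  #27 SA[27]=0  'bbbabbbabaabaabbbabbaaabbaab'

SA = [20, 25, 9, 21, 12, 26, 7, 10, 17, 22, 3, 13, 27, 19, 24, 8, 11, 6, 16, 2, 18, 23, 5, 15, 1, 4, 14, 0]
rank  pair      lcp
   1  s[20:],s[25:]  2  'aa'
   2  s[25:],s[9:]  3  'aab'
   3  s[9:],s[21:]  3  'aab'
   4  s[21:],s[12:]  4  'aabb'
   5  s[12:],s[26:]  1  'a'
   6  s[26:],s[7:]  2  'ab'
   7  s[7:],s[10:]  5  'abaab'
   8  s[10:],s[17:]  2  'ab'
   9  s[17:],s[22:]  5  'abbaa'
  10  s[22:],s[3:]  3  'abb'
  11  s[3:],s[13:]  6  'abbbab'
  12  s[13:],s[27:]  0  ''
  13  s[27:],s[19:]  1  'b'
  14  s[19:],s[24:]  3  'baa'
  15  s[24:],s[8:]  4  'baab'
  16  s[8:],s[11:]  4  'baab'
  17  s[11:],s[6:]  2  'ba'
  18  s[6:],s[16:]  3  'bab'
  19  s[16:],s[2:]  4  'babb'
  20  s[2:],s[18:]  1  'b'
  21  s[18:],s[23:]  4  'bbaa'
  22  s[23:],s[5:]  3  'bba'
  23  s[5:],s[15:]  4  'bbab'
  24  s[15:],s[1:]  5  'bbabb'
  25  s[1:],s[4:]  2  'bb'
  26  s[4:],s[14:]  5  'bbbab'
  27  s[14:],s[0:]  6  'bbbabb'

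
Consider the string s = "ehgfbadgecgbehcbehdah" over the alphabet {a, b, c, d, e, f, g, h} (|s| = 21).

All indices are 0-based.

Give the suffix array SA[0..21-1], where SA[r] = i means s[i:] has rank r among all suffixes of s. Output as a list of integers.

sorted suffixes:
  #0 SA[0]=5  'adgecgbehcbehdah'
  #1 SA[1]=19  'ah'
  #2 SA[2]=4  'badgecgbehcbehdah'
  #3 SA[3]=11  'behcbehdah'
  #4 SA[4]=15  'behdah'
  #5 SA[5]=14  'cbehdah'
  #6 SA[6]=9  'cgbehcbehdah'
  #7 SA[7]=18  'dah'
  #8 SA[8]=6  'dgecgbehcbehdah'
  #9 SA[9]=8  'ecgbehcbehdah'
  #10 SA[10]=12  'ehcbehdah'
  #11 SA[11]=16  'ehdah'
  #12 SA[12]=0  'ehgfbadgecgbehcbehdah'
  #13 SA[13]=3  'fbadgecgbehcbehdah'
  #14 SA[14]=10  'gbehcbehdah'
  #15 SA[15]=7  'gecgbehcbehdah'
  #16 SA[16]=2  'gfbadgecgbehcbehdah'
  #17 SA[17]=20  'h'
  #18 SA[18]=13  'hcbehdah'
  #19 SA[19]=17  'hdah'
  #20 SA[20]=1  'hgfbadgecgbehcbehdah'

[5, 19, 4, 11, 15, 14, 9, 18, 6, 8, 12, 16, 0, 3, 10, 7, 2, 20, 13, 17, 1]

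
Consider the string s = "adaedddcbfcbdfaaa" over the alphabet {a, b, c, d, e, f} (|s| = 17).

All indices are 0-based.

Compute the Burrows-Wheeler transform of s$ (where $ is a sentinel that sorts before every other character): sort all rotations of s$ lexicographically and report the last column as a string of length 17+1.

aaaf$dccfdaddebadb

rank  rotation            last
    0  $adaedddcbfcbdfaaa  a
    1  a$adaedddcbfcbdfaa  a
    2  aa$adaedddcbfcbdfa  a
    3  aaa$adaedddcbfcbdf  f
    4  adaedddcbfcbdfaaa$  $
    5  aedddcbfcbdfaaa$ad  d
    6  bdfaaa$adaedddcbfc  c
    7  bfcbdfaaa$adaedddc  c
    8  cbdfaaa$adaedddcbf  f
    9  cbfcbdfaaa$adaeddd  d
   10  daedddcbfcbdfaaa$a  a
   11  dcbfcbdfaaa$adaedd  d
   12  ddcbfcbdfaaa$adaed  d
   13  dddcbfcbdfaaa$adae  e
   14  dfaaa$adaedddcbfcb  b
   15  edddcbfcbdfaaa$ada  a
   16  faaa$adaedddcbfcbd  d
   17  fcbdfaaa$adaedddcb  b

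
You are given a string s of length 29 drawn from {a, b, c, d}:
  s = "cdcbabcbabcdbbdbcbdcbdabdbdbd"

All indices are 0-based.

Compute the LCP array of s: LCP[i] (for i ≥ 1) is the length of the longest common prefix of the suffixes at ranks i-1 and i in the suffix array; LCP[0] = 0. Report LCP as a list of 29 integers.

[0, 3, 2, 0, 4, 1, 1, 3, 2, 1, 2, 2, 3, 4, 2, 0, 5, 2, 3, 1, 2, 0, 1, 1, 2, 2, 3, 1, 3]

sorted suffixes:
  #0 SA[0]=4  'abcbabcdbbdbcbdcbdabdbdbd'
  #1 SA[1]=8  'abcdbbdbcbdcbdabdbdbd'
  #2 SA[2]=22  'abdbdbd'
  #3 SA[3]=3  'babcbabcdbbdbcbdcbdabdbdbd'
  #4 SA[4]=7  'babcdbbdbcbdcbdabdbdbd'
  #5 SA[5]=12  'bbdbcbdcbdabdbdbd'
  #6 SA[6]=5  'bcbabcdbbdbcbdcbdabdbdbd'
  #7 SA[7]=15  'bcbdcbdabdbdbd'
  #8 SA[8]=9  'bcdbbdbcbdcbdabdbdbd'
  #9 SA[9]=27  'bd'
  #10 SA[10]=20  'bdabdbdbd'
  #11 SA[11]=13  'bdbcbdcbdabdbdbd'
  #12 SA[12]=25  'bdbd'
  #13 SA[13]=23  'bdbdbd'
  #14 SA[14]=17  'bdcbdabdbdbd'
  #15 SA[15]=2  'cbabcbabcdbbdbcbdcbdabdbdbd'
  #16 SA[16]=6  'cbabcdbbdbcbdcbdabdbdbd'
  #17 SA[17]=19  'cbdabdbdbd'
  #18 SA[18]=16  'cbdcbdabdbdbd'
  #19 SA[19]=10  'cdbbdbcbdcbdabdbdbd'
  #20 SA[20]=0  'cdcbabcbabcdbbdbcbdcbdabdbdbd'
  #21 SA[21]=28  'd'
  #22 SA[22]=21  'dabdbdbd'
  #23 SA[23]=11  'dbbdbcbdcbdabdbdbd'
  #24 SA[24]=14  'dbcbdcbdabdbdbd'
  #25 SA[25]=26  'dbd'
  #26 SA[26]=24  'dbdbd'
  #27 SA[27]=1  'dcbabcbabcdbbdbcbdcbdabdbdbd'
  #28 SA[28]=18  'dcbdabdbdbd'

SA = [4, 8, 22, 3, 7, 12, 5, 15, 9, 27, 20, 13, 25, 23, 17, 2, 6, 19, 16, 10, 0, 28, 21, 11, 14, 26, 24, 1, 18]
[i] adj suffixes → lcp
  [1] 4/8 → 3 ('abc')
  [2] 8/22 → 2 ('ab')
  [3] 22/3 → 0 ('')
  [4] 3/7 → 4 ('babc')
  [5] 7/12 → 1 ('b')
  [6] 12/5 → 1 ('b')
  [7] 5/15 → 3 ('bcb')
  [8] 15/9 → 2 ('bc')
  [9] 9/27 → 1 ('b')
  [10] 27/20 → 2 ('bd')
  [11] 20/13 → 2 ('bd')
  [12] 13/25 → 3 ('bdb')
  [13] 25/23 → 4 ('bdbd')
  [14] 23/17 → 2 ('bd')
  [15] 17/2 → 0 ('')
  [16] 2/6 → 5 ('cbabc')
  [17] 6/19 → 2 ('cb')
  [18] 19/16 → 3 ('cbd')
  [19] 16/10 → 1 ('c')
  [20] 10/0 → 2 ('cd')
  [21] 0/28 → 0 ('')
  [22] 28/21 → 1 ('d')
  [23] 21/11 → 1 ('d')
  [24] 11/14 → 2 ('db')
  [25] 14/26 → 2 ('db')
  [26] 26/24 → 3 ('dbd')
  [27] 24/1 → 1 ('d')
  [28] 1/18 → 3 ('dcb')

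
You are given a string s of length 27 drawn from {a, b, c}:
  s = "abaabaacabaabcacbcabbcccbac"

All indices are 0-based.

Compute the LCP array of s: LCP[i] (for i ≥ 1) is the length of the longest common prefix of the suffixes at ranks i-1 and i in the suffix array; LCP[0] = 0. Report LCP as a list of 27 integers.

[0, 3, 2, 1, 5, 4, 2, 2, 1, 2, 2, 0, 4, 3, 2, 1, 1, 3, 2, 0, 1, 3, 2, 1, 2, 1, 2]

rank | idx | suffix
   0 |   2 | aabaacabaabcacbcabbcccbac
   1 |  10 | aabcacbcabbcccbac
   2 |   5 | aacabaabcacbcabbcccbac
   3 |   0 | abaabaacabaabcacbcabbcccbac
   4 |   8 | abaabcacbcabbcccbac
   5 |   3 | abaacabaabcacbcabbcccbac
   6 |  18 | abbcccbac
   7 |  11 | abcacbcabbcccbac
   8 |  25 | ac
   9 |   6 | acabaabcacbcabbcccbac
  10 |  14 | acbcabbcccbac
  11 |   1 | baabaacabaabcacbcabbcccbac
  12 |   9 | baabcacbcabbcccbac
  13 |   4 | baacabaabcacbcabbcccbac
  14 |  24 | bac
  15 |  19 | bbcccbac
  16 |  16 | bcabbcccbac
  17 |  12 | bcacbcabbcccbac
  18 |  20 | bcccbac
  19 |  26 | c
  20 |   7 | cabaabcacbcabbcccbac
  21 |  17 | cabbcccbac
  22 |  13 | cacbcabbcccbac
  23 |  23 | cbac
  24 |  15 | cbcabbcccbac
  25 |  22 | ccbac
  26 |  21 | cccbac

SA = [2, 10, 5, 0, 8, 3, 18, 11, 25, 6, 14, 1, 9, 4, 24, 19, 16, 12, 20, 26, 7, 17, 13, 23, 15, 22, 21]
[i] adj suffixes → lcp
  [1] 2/10 → 3 ('aab')
  [2] 10/5 → 2 ('aa')
  [3] 5/0 → 1 ('a')
  [4] 0/8 → 5 ('abaab')
  [5] 8/3 → 4 ('abaa')
  [6] 3/18 → 2 ('ab')
  [7] 18/11 → 2 ('ab')
  [8] 11/25 → 1 ('a')
  [9] 25/6 → 2 ('ac')
  [10] 6/14 → 2 ('ac')
  [11] 14/1 → 0 ('')
  [12] 1/9 → 4 ('baab')
  [13] 9/4 → 3 ('baa')
  [14] 4/24 → 2 ('ba')
  [15] 24/19 → 1 ('b')
  [16] 19/16 → 1 ('b')
  [17] 16/12 → 3 ('bca')
  [18] 12/20 → 2 ('bc')
  [19] 20/26 → 0 ('')
  [20] 26/7 → 1 ('c')
  [21] 7/17 → 3 ('cab')
  [22] 17/13 → 2 ('ca')
  [23] 13/23 → 1 ('c')
  [24] 23/15 → 2 ('cb')
  [25] 15/22 → 1 ('c')
  [26] 22/21 → 2 ('cc')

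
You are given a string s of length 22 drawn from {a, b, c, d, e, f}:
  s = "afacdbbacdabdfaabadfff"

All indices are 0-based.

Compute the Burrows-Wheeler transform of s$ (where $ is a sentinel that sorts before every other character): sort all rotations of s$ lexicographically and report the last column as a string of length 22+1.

ffadbfb$badaaaccbafdafd

rank  rotation                 last
    0  $afacdbbacdabdfaabadfff  f
    1  aabadfff$afacdbbacdabdf  f
    2  abadfff$afacdbbacdabdfa  a
    3  abdfaabadfff$afacdbbacd  d
    4  acdabdfaabadfff$afacdbb  b
    5  acdbbacdabdfaabadfff$af  f
    6  adfff$afacdbbacdabdfaab  b
    7  afacdbbacdabdfaabadfff$  $
    8  bacdabdfaabadfff$afacdb  b
    9  badfff$afacdbbacdabdfaa  a
   10  bbacdabdfaabadfff$afacd  d
   11  bdfaabadfff$afacdbbacda  a
   12  cdabdfaabadfff$afacdbba  a
   13  cdbbacdabdfaabadfff$afa  a
   14  dabdfaabadfff$afacdbbac  c
   15  dbbacdabdfaabadfff$afac  c
   16  dfaabadfff$afacdbbacdab  b
   17  dfff$afacdbbacdabdfaaba  a
   18  f$afacdbbacdabdfaabadff  f
   19  faabadfff$afacdbbacdabd  d
   20  facdbbacdabdfaabadfff$a  a
   21  ff$afacdbbacdabdfaabadf  f
   22  fff$afacdbbacdabdfaabad  d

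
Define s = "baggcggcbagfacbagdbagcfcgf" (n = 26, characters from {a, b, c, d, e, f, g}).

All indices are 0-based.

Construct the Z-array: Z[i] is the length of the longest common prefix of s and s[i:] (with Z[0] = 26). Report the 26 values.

[26, 0, 0, 0, 0, 0, 0, 0, 3, 0, 0, 0, 0, 0, 3, 0, 0, 0, 3, 0, 0, 0, 0, 0, 0, 0]

Z[0]=26
i=1: i≥r, start 0; Z[1]=0
i=2: i≥r, start 0; Z[2]=0
i=3: i≥r, start 0; Z[3]=0
i=4: i≥r, start 0; Z[4]=0
i=5: i≥r, start 0; Z[5]=0
i=6: i≥r, start 0; Z[6]=0
i=7: i≥r, start 0; Z[7]=0
i=8: i≥r, start 0; Z[8]=3 extend→box=[8,11)
i=9: min(r-i=2, Z[1]=0)=0; Z[9]=0
i=10: min(r-i=1, Z[2]=0)=0; Z[10]=0
i=11: i≥r, start 0; Z[11]=0
i=12: i≥r, start 0; Z[12]=0
i=13: i≥r, start 0; Z[13]=0
i=14: i≥r, start 0; Z[14]=3 extend→box=[14,17)
i=15: min(r-i=2, Z[1]=0)=0; Z[15]=0
i=16: min(r-i=1, Z[2]=0)=0; Z[16]=0
i=17: i≥r, start 0; Z[17]=0
i=18: i≥r, start 0; Z[18]=3 extend→box=[18,21)
i=19: min(r-i=2, Z[1]=0)=0; Z[19]=0
i=20: min(r-i=1, Z[2]=0)=0; Z[20]=0
i=21: i≥r, start 0; Z[21]=0
i=22: i≥r, start 0; Z[22]=0
i=23: i≥r, start 0; Z[23]=0
i=24: i≥r, start 0; Z[24]=0
i=25: i≥r, start 0; Z[25]=0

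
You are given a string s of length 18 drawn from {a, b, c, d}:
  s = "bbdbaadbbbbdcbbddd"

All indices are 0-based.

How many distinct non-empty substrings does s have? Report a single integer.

146

rank→(start, suffix):
  0 → (4, 'aadbbbbdcbbddd')
  1 → (5, 'adbbbbdcbbddd')
  2 → (3, 'baadbbbbdcbbddd')
  3 → (7, 'bbbbdcbbddd')
  4 → (8, 'bbbdcbbddd')
  5 → (0, 'bbdbaadbbbbdcbbddd')
  6 → (9, 'bbdcbbddd')
  7 → (13, 'bbddd')
  8 → (1, 'bdbaadbbbbdcbbddd')
  9 → (10, 'bdcbbddd')
  10 → (14, 'bddd')
  11 → (12, 'cbbddd')
  12 → (17, 'd')
  13 → (2, 'dbaadbbbbdcbbddd')
  14 → (6, 'dbbbbdcbbddd')
  15 → (11, 'dcbbddd')
  16 → (16, 'dd')
  17 → (15, 'ddd')

SA = [4, 5, 3, 7, 8, 0, 9, 13, 1, 10, 14, 12, 17, 2, 6, 11, 16, 15]
rank  pair      lcp
   1  s[4:],s[5:]  1  'a'
   2  s[5:],s[3:]  0  ''
   3  s[3:],s[7:]  1  'b'
   4  s[7:],s[8:]  3  'bbb'
   5  s[8:],s[0:]  2  'bb'
   6  s[0:],s[9:]  3  'bbd'
   7  s[9:],s[13:]  3  'bbd'
   8  s[13:],s[1:]  1  'b'
   9  s[1:],s[10:]  2  'bd'
  10  s[10:],s[14:]  2  'bd'
  11  s[14:],s[12:]  0  ''
  12  s[12:],s[17:]  0  ''
  13  s[17:],s[2:]  1  'd'
  14  s[2:],s[6:]  2  'db'
  15  s[6:],s[11:]  1  'd'
  16  s[11:],s[16:]  1  'd'
  17  s[16:],s[15:]  2  'dd'

n(n+1)/2 = 18·19/2 = 171
Σ LCP = 0 + 1 + 0 + 1 + 3 + 2 + 3 + 3 + 1 + 2 + 2 + 0 + 0 + 1 + 2 + 1 + 1 + 2 = 25
distinct = 171 − 25 = 146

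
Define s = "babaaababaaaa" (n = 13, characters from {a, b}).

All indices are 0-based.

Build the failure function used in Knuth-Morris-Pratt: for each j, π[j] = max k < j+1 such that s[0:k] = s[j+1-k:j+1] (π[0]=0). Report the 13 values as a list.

π[0] = 0
j=1 s[j]='a': π[1]=0 (border '')
j=2 s[j]='b': π[2]=1 (border 'b')
j=3 s[j]='a': π[3]=2 (border 'ba')
j=4 s[j]='a': k: 2→0; π[4]=0 (border '')
j=5 s[j]='a': π[5]=0 (border '')
j=6 s[j]='b': π[6]=1 (border 'b')
j=7 s[j]='a': π[7]=2 (border 'ba')
j=8 s[j]='b': π[8]=3 (border 'bab')
j=9 s[j]='a': π[9]=4 (border 'baba')
j=10 s[j]='a': π[10]=5 (border 'babaa')
j=11 s[j]='a': π[11]=6 (border 'babaaa')
j=12 s[j]='a': k: 6→0; π[12]=0 (border '')

[0, 0, 1, 2, 0, 0, 1, 2, 3, 4, 5, 6, 0]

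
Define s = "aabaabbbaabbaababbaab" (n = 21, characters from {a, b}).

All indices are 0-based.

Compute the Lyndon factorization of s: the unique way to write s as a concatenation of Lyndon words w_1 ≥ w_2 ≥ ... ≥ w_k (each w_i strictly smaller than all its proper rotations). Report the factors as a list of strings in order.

["aabaabbbaabbaababb", "aab"]

emit factor 1: 'aabaabbbaabbaababb' (i=0, period=18)
emit factor 2: 'aab' (i=18, period=3)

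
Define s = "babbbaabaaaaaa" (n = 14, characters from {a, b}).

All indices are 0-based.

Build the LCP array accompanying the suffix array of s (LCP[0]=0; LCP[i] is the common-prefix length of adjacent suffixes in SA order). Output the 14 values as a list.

sorted suffixes:
  #0 SA[0]=13  'a'
  #1 SA[1]=12  'aa'
  #2 SA[2]=11  'aaa'
  #3 SA[3]=10  'aaaa'
  #4 SA[4]=9  'aaaaa'
  #5 SA[5]=8  'aaaaaa'
  #6 SA[6]=5  'aabaaaaaa'
  #7 SA[7]=6  'abaaaaaa'
  #8 SA[8]=1  'abbbaabaaaaaa'
  #9 SA[9]=7  'baaaaaa'
  #10 SA[10]=4  'baabaaaaaa'
  #11 SA[11]=0  'babbbaabaaaaaa'
  #12 SA[12]=3  'bbaabaaaaaa'
  #13 SA[13]=2  'bbbaabaaaaaa'

SA = [13, 12, 11, 10, 9, 8, 5, 6, 1, 7, 4, 0, 3, 2]
i: (SA[i-1],SA[i]) lcp shared
  1: (13,12) 1 'a'
  2: (12,11) 2 'aa'
  3: (11,10) 3 'aaa'
  4: (10,9) 4 'aaaa'
  5: (9,8) 5 'aaaaa'
  6: (8,5) 2 'aa'
  7: (5,6) 1 'a'
  8: (6,1) 2 'ab'
  9: (1,7) 0 ''
  10: (7,4) 3 'baa'
  11: (4,0) 2 'ba'
  12: (0,3) 1 'b'
  13: (3,2) 2 'bb'

[0, 1, 2, 3, 4, 5, 2, 1, 2, 0, 3, 2, 1, 2]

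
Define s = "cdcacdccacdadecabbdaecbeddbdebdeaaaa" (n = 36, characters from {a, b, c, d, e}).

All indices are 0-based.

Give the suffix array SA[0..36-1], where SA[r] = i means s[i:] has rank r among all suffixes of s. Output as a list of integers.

rank | idx | suffix
   0 |  35 | a
   1 |  34 | aa
   2 |  33 | aaa
   3 |  32 | aaaa
   4 |  15 | abbdaecbeddbdebdeaaaa
   5 |   8 | acdadecabbdaecbeddbdebdeaaaa
   6 |   3 | acdccacdadecabbdaecbeddbdebdeaaaa
   7 |  11 | adecabbdaecbeddbdebdeaaaa
   8 |  19 | aecbeddbdebdeaaaa
   9 |  16 | bbdaecbeddbdebdeaaaa
  10 |  17 | bdaecbeddbdebdeaaaa
  11 |  29 | bdeaaaa
  12 |  26 | bdebdeaaaa
  13 |  22 | beddbdebdeaaaa
  14 |  14 | cabbdaecbeddbdebdeaaaa
  15 |   7 | cacdadecabbdaecbeddbdebdeaaaa
  16 |   2 | cacdccacdadecabbdaecbeddbdebdeaaaa
  17 |  21 | cbeddbdebdeaaaa
  18 |   6 | ccacdadecabbdaecbeddbdebdeaaaa
  19 |   9 | cdadecabbdaecbeddbdebdeaaaa
  20 |   0 | cdcacdccacdadecabbdaecbeddbdebdeaaaa
  21 |   4 | cdccacdadecabbdaecbeddbdebdeaaaa
  22 |  10 | dadecabbdaecbeddbdebdeaaaa
  23 |  18 | daecbeddbdebdeaaaa
  24 |  25 | dbdebdeaaaa
  25 |   1 | dcacdccacdadecabbdaecbeddbdebdeaaaa
  26 |   5 | dccacdadecabbdaecbeddbdebdeaaaa
  27 |  24 | ddbdebdeaaaa
  28 |  30 | deaaaa
  29 |  27 | debdeaaaa
  30 |  12 | decabbdaecbeddbdebdeaaaa
  31 |  31 | eaaaa
  32 |  28 | ebdeaaaa
  33 |  13 | ecabbdaecbeddbdebdeaaaa
  34 |  20 | ecbeddbdebdeaaaa
  35 |  23 | eddbdebdeaaaa

[35, 34, 33, 32, 15, 8, 3, 11, 19, 16, 17, 29, 26, 22, 14, 7, 2, 21, 6, 9, 0, 4, 10, 18, 25, 1, 5, 24, 30, 27, 12, 31, 28, 13, 20, 23]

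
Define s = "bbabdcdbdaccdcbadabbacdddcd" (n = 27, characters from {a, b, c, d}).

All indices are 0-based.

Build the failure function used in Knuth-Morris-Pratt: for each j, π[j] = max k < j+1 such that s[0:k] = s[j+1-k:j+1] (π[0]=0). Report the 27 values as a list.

[0, 1, 0, 1, 0, 0, 0, 1, 0, 0, 0, 0, 0, 0, 1, 0, 0, 0, 1, 2, 3, 0, 0, 0, 0, 0, 0]

π[0] = 0
j=1 s[j]='b': π[1]=1 (border 'b')
j=2 s[j]='a': k: 1→0; π[2]=0 (border '')
j=3 s[j]='b': π[3]=1 (border 'b')
j=4 s[j]='d': k: 1→0; π[4]=0 (border '')
j=5 s[j]='c': π[5]=0 (border '')
j=6 s[j]='d': π[6]=0 (border '')
j=7 s[j]='b': π[7]=1 (border 'b')
j=8 s[j]='d': k: 1→0; π[8]=0 (border '')
j=9 s[j]='a': π[9]=0 (border '')
j=10 s[j]='c': π[10]=0 (border '')
j=11 s[j]='c': π[11]=0 (border '')
j=12 s[j]='d': π[12]=0 (border '')
j=13 s[j]='c': π[13]=0 (border '')
j=14 s[j]='b': π[14]=1 (border 'b')
j=15 s[j]='a': k: 1→0; π[15]=0 (border '')
j=16 s[j]='d': π[16]=0 (border '')
j=17 s[j]='a': π[17]=0 (border '')
j=18 s[j]='b': π[18]=1 (border 'b')
j=19 s[j]='b': π[19]=2 (border 'bb')
j=20 s[j]='a': π[20]=3 (border 'bba')
j=21 s[j]='c': k: 3→0; π[21]=0 (border '')
j=22 s[j]='d': π[22]=0 (border '')
j=23 s[j]='d': π[23]=0 (border '')
j=24 s[j]='d': π[24]=0 (border '')
j=25 s[j]='c': π[25]=0 (border '')
j=26 s[j]='d': π[26]=0 (border '')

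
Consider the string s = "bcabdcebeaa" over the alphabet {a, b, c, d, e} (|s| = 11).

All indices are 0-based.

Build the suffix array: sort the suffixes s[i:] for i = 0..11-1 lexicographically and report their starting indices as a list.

sorted suffixes:
  #0 SA[0]=10  'a'
  #1 SA[1]=9  'aa'
  #2 SA[2]=2  'abdcebeaa'
  #3 SA[3]=0  'bcabdcebeaa'
  #4 SA[4]=3  'bdcebeaa'
  #5 SA[5]=7  'beaa'
  #6 SA[6]=1  'cabdcebeaa'
  #7 SA[7]=5  'cebeaa'
  #8 SA[8]=4  'dcebeaa'
  #9 SA[9]=8  'eaa'
  #10 SA[10]=6  'ebeaa'

[10, 9, 2, 0, 3, 7, 1, 5, 4, 8, 6]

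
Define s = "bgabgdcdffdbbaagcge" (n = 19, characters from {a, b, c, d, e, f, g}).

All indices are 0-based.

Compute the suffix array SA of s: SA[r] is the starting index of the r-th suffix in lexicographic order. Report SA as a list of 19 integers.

[13, 2, 14, 12, 11, 0, 3, 6, 16, 10, 5, 7, 18, 9, 8, 1, 15, 4, 17]

rank | idx | suffix
   0 |  13 | aagcge
   1 |   2 | abgdcdffdbbaagcge
   2 |  14 | agcge
   3 |  12 | baagcge
   4 |  11 | bbaagcge
   5 |   0 | bgabgdcdffdbbaagcge
   6 |   3 | bgdcdffdbbaagcge
   7 |   6 | cdffdbbaagcge
   8 |  16 | cge
   9 |  10 | dbbaagcge
  10 |   5 | dcdffdbbaagcge
  11 |   7 | dffdbbaagcge
  12 |  18 | e
  13 |   9 | fdbbaagcge
  14 |   8 | ffdbbaagcge
  15 |   1 | gabgdcdffdbbaagcge
  16 |  15 | gcge
  17 |   4 | gdcdffdbbaagcge
  18 |  17 | ge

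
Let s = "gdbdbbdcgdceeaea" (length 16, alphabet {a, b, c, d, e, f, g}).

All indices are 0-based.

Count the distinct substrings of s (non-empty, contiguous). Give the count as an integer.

121

rank | idx | suffix
   0 |  15 | a
   1 |  13 | aea
   2 |   4 | bbdcgdceeaea
   3 |   2 | bdbbdcgdceeaea
   4 |   5 | bdcgdceeaea
   5 |  10 | ceeaea
   6 |   7 | cgdceeaea
   7 |   3 | dbbdcgdceeaea
   8 |   1 | dbdbbdcgdceeaea
   9 |   9 | dceeaea
  10 |   6 | dcgdceeaea
  11 |  14 | ea
  12 |  12 | eaea
  13 |  11 | eeaea
  14 |   0 | gdbdbbdcgdceeaea
  15 |   8 | gdceeaea

SA = [15, 13, 4, 2, 5, 10, 7, 3, 1, 9, 6, 14, 12, 11, 0, 8]
i: (SA[i-1],SA[i]) lcp shared
  1: (15,13) 1 'a'
  2: (13,4) 0 ''
  3: (4,2) 1 'b'
  4: (2,5) 2 'bd'
  5: (5,10) 0 ''
  6: (10,7) 1 'c'
  7: (7,3) 0 ''
  8: (3,1) 2 'db'
  9: (1,9) 1 'd'
  10: (9,6) 2 'dc'
  11: (6,14) 0 ''
  12: (14,12) 2 'ea'
  13: (12,11) 1 'e'
  14: (11,0) 0 ''
  15: (0,8) 2 'gd'

n(n+1)/2 = 16·17/2 = 136
Σ LCP = 0 + 1 + 0 + 1 + 2 + 0 + 1 + 0 + 2 + 1 + 2 + 0 + 2 + 1 + 0 + 2 = 15
distinct = 136 − 15 = 121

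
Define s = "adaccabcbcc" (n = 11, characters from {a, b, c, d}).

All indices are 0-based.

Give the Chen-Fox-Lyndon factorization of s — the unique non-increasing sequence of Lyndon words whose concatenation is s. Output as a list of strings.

emit factor 1: 'ad' (i=0, period=2)
emit factor 2: 'acc' (i=2, period=3)
emit factor 3: 'abcbcc' (i=5, period=6)

["ad", "acc", "abcbcc"]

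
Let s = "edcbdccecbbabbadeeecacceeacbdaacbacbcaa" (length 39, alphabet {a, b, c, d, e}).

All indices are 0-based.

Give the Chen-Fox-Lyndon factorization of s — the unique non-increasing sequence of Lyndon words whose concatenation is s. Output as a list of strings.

emit factor 1: 'e' (i=0, period=1)
emit factor 2: 'd' (i=1, period=1)
emit factor 3: 'c' (i=2, period=1)
emit factor 4: 'bdccec' (i=3, period=6)
emit factor 5: 'b' (i=9, period=1)
emit factor 6: 'b' (i=10, period=1)
emit factor 7: 'abbadeeecacceeacbd' (i=11, period=18)
emit factor 8: 'aacbacbc' (i=29, period=8)
emit factor 9: 'a' (i=37, period=1)
emit factor 10: 'a' (i=38, period=1)

["e", "d", "c", "bdccec", "b", "b", "abbadeeecacceeacbd", "aacbacbc", "a", "a"]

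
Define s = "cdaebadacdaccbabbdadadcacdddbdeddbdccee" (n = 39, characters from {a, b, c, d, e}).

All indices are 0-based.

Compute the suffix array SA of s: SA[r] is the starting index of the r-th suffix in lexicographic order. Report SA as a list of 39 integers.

sorted suffixes:
  #0 SA[0]=14  'abbdadadcacdddbdeddbdccee'
  #1 SA[1]=10  'accbabbdadadcacdddbdeddbdccee'
  #2 SA[2]=7  'acdaccbabbdadadcacdddbdeddbdccee'
  #3 SA[3]=23  'acdddbdeddbdccee'
  #4 SA[4]=5  'adacdaccbabbdadadcacdddbdeddbdccee'
  #5 SA[5]=18  'adadcacdddbdeddbdccee'
  #6 SA[6]=20  'adcacdddbdeddbdccee'
  #7 SA[7]=2  'aebadacdaccbabbdadadcacdddbdeddbdccee'
  #8 SA[8]=13  'babbdadadcacdddbdeddbdccee'
  #9 SA[9]=4  'badacdaccbabbdadadcacdddbdeddbdccee'
  #10 SA[10]=15  'bbdadadcacdddbdeddbdccee'
  #11 SA[11]=16  'bdadadcacdddbdeddbdccee'
  #12 SA[12]=33  'bdccee'
  #13 SA[13]=28  'bdeddbdccee'
  #14 SA[14]=22  'cacdddbdeddbdccee'
  #15 SA[15]=12  'cbabbdadadcacdddbdeddbdccee'
  #16 SA[16]=11  'ccbabbdadadcacdddbdeddbdccee'
  #17 SA[17]=35  'ccee'
  #18 SA[18]=8  'cdaccbabbdadadcacdddbdeddbdccee'
  #19 SA[19]=0  'cdaebadacdaccbabbdadadcacdddbdeddbdccee'
  #20 SA[20]=24  'cdddbdeddbdccee'
  #21 SA[21]=36  'cee'
  #22 SA[22]=9  'daccbabbdadadcacdddbdeddbdccee'
  #23 SA[23]=6  'dacdaccbabbdadadcacdddbdeddbdccee'
  #24 SA[24]=17  'dadadcacdddbdeddbdccee'
  #25 SA[25]=19  'dadcacdddbdeddbdccee'
  #26 SA[26]=1  'daebadacdaccbabbdadadcacdddbdeddbdccee'
  #27 SA[27]=32  'dbdccee'
  #28 SA[28]=27  'dbdeddbdccee'
  #29 SA[29]=21  'dcacdddbdeddbdccee'
  #30 SA[30]=34  'dccee'
  #31 SA[31]=31  'ddbdccee'
  #32 SA[32]=26  'ddbdeddbdccee'
  #33 SA[33]=25  'dddbdeddbdccee'
  #34 SA[34]=29  'deddbdccee'
  #35 SA[35]=38  'e'
  #36 SA[36]=3  'ebadacdaccbabbdadadcacdddbdeddbdccee'
  #37 SA[37]=30  'eddbdccee'
  #38 SA[38]=37  'ee'

[14, 10, 7, 23, 5, 18, 20, 2, 13, 4, 15, 16, 33, 28, 22, 12, 11, 35, 8, 0, 24, 36, 9, 6, 17, 19, 1, 32, 27, 21, 34, 31, 26, 25, 29, 38, 3, 30, 37]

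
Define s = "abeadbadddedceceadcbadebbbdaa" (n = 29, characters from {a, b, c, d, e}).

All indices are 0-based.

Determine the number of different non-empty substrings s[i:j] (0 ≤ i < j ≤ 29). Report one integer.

sorted suffixes:
  #0 SA[0]=28  'a'
  #1 SA[1]=27  'aa'
  #2 SA[2]=0  'abeadbadddedceceadcbadebbbdaa'
  #3 SA[3]=3  'adbadddedceceadcbadebbbdaa'
  #4 SA[4]=16  'adcbadebbbdaa'
  #5 SA[5]=6  'adddedceceadcbadebbbdaa'
  #6 SA[6]=20  'adebbbdaa'
  #7 SA[7]=5  'badddedceceadcbadebbbdaa'
  #8 SA[8]=19  'badebbbdaa'
  #9 SA[9]=23  'bbbdaa'
  #10 SA[10]=24  'bbdaa'
  #11 SA[11]=25  'bdaa'
  #12 SA[12]=1  'beadbadddedceceadcbadebbbdaa'
  #13 SA[13]=18  'cbadebbbdaa'
  #14 SA[14]=14  'ceadcbadebbbdaa'
  #15 SA[15]=12  'ceceadcbadebbbdaa'
  #16 SA[16]=26  'daa'
  #17 SA[17]=4  'dbadddedceceadcbadebbbdaa'
  #18 SA[18]=17  'dcbadebbbdaa'
  #19 SA[19]=11  'dceceadcbadebbbdaa'
  #20 SA[20]=7  'dddedceceadcbadebbbdaa'
  #21 SA[21]=8  'ddedceceadcbadebbbdaa'
  #22 SA[22]=21  'debbbdaa'
  #23 SA[23]=9  'dedceceadcbadebbbdaa'
  #24 SA[24]=2  'eadbadddedceceadcbadebbbdaa'
  #25 SA[25]=15  'eadcbadebbbdaa'
  #26 SA[26]=22  'ebbbdaa'
  #27 SA[27]=13  'eceadcbadebbbdaa'
  #28 SA[28]=10  'edceceadcbadebbbdaa'

SA = [28, 27, 0, 3, 16, 6, 20, 5, 19, 23, 24, 25, 1, 18, 14, 12, 26, 4, 17, 11, 7, 8, 21, 9, 2, 15, 22, 13, 10]
rank  pair      lcp
   1  s[28:],s[27:]  1  'a'
   2  s[27:],s[0:]  1  'a'
   3  s[0:],s[3:]  1  'a'
   4  s[3:],s[16:]  2  'ad'
   5  s[16:],s[6:]  2  'ad'
   6  s[6:],s[20:]  2  'ad'
   7  s[20:],s[5:]  0  ''
   8  s[5:],s[19:]  3  'bad'
   9  s[19:],s[23:]  1  'b'
  10  s[23:],s[24:]  2  'bb'
  11  s[24:],s[25:]  1  'b'
  12  s[25:],s[1:]  1  'b'
  13  s[1:],s[18:]  0  ''
  14  s[18:],s[14:]  1  'c'
  15  s[14:],s[12:]  2  'ce'
  16  s[12:],s[26:]  0  ''
  17  s[26:],s[4:]  1  'd'
  18  s[4:],s[17:]  1  'd'
  19  s[17:],s[11:]  2  'dc'
  20  s[11:],s[7:]  1  'd'
  21  s[7:],s[8:]  2  'dd'
  22  s[8:],s[21:]  1  'd'
  23  s[21:],s[9:]  2  'de'
  24  s[9:],s[2:]  0  ''
  25  s[2:],s[15:]  3  'ead'
  26  s[15:],s[22:]  1  'e'
  27  s[22:],s[13:]  1  'e'
  28  s[13:],s[10:]  1  'e'

n(n+1)/2 = 29·30/2 = 435
Σ LCP = 0 + 1 + 1 + 1 + 2 + 2 + 2 + 0 + 3 + 1 + 2 + 1 + 1 + 0 + 1 + 2 + 0 + 1 + 1 + 2 + 1 + 2 + 1 + 2 + 0 + 3 + 1 + 1 + 1 = 36
distinct = 435 − 36 = 399

399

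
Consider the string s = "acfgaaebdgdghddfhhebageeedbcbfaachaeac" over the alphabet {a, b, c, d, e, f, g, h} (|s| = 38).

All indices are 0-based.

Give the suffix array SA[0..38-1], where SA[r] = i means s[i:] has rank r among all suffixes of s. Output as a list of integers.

rank→(start, suffix):
  0 → (30, 'aachaeac')
  1 → (4, 'aaebdgdghddfhhebageeedbcbfaachaeac')
  2 → (36, 'ac')
  3 → (0, 'acfgaaebdgdghddfhhebageeedbcbfaachaeac')
  4 → (31, 'achaeac')
  5 → (34, 'aeac')
  6 → (5, 'aebdgdghddfhhebageeedbcbfaachaeac')
  7 → (20, 'ageeedbcbfaachaeac')
  8 → (19, 'bageeedbcbfaachaeac')
  9 → (26, 'bcbfaachaeac')
  10 → (7, 'bdgdghddfhhebageeedbcbfaachaeac')
  11 → (28, 'bfaachaeac')
  12 → (37, 'c')
  13 → (27, 'cbfaachaeac')
  14 → (1, 'cfgaaebdgdghddfhhebageeedbcbfaachaeac')
  15 → (32, 'chaeac')
  16 → (25, 'dbcbfaachaeac')
  17 → (13, 'ddfhhebageeedbcbfaachaeac')
  18 → (14, 'dfhhebageeedbcbfaachaeac')
  19 → (8, 'dgdghddfhhebageeedbcbfaachaeac')
  20 → (10, 'dghddfhhebageeedbcbfaachaeac')
  21 → (35, 'eac')
  22 → (18, 'ebageeedbcbfaachaeac')
  23 → (6, 'ebdgdghddfhhebageeedbcbfaachaeac')
  24 → (24, 'edbcbfaachaeac')
  25 → (23, 'eedbcbfaachaeac')
  26 → (22, 'eeedbcbfaachaeac')
  27 → (29, 'faachaeac')
  28 → (2, 'fgaaebdgdghddfhhebageeedbcbfaachaeac')
  29 → (15, 'fhhebageeedbcbfaachaeac')
  30 → (3, 'gaaebdgdghddfhhebageeedbcbfaachaeac')
  31 → (9, 'gdghddfhhebageeedbcbfaachaeac')
  32 → (21, 'geeedbcbfaachaeac')
  33 → (11, 'ghddfhhebageeedbcbfaachaeac')
  34 → (33, 'haeac')
  35 → (12, 'hddfhhebageeedbcbfaachaeac')
  36 → (17, 'hebageeedbcbfaachaeac')
  37 → (16, 'hhebageeedbcbfaachaeac')

[30, 4, 36, 0, 31, 34, 5, 20, 19, 26, 7, 28, 37, 27, 1, 32, 25, 13, 14, 8, 10, 35, 18, 6, 24, 23, 22, 29, 2, 15, 3, 9, 21, 11, 33, 12, 17, 16]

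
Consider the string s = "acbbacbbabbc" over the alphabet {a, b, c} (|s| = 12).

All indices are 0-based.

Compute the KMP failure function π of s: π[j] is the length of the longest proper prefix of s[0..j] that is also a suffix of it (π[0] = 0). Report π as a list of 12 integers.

π[0] = 0
j=1 s[j]='c': π[1]=0 (border '')
j=2 s[j]='b': π[2]=0 (border '')
j=3 s[j]='b': π[3]=0 (border '')
j=4 s[j]='a': π[4]=1 (border 'a')
j=5 s[j]='c': π[5]=2 (border 'ac')
j=6 s[j]='b': π[6]=3 (border 'acb')
j=7 s[j]='b': π[7]=4 (border 'acbb')
j=8 s[j]='a': π[8]=5 (border 'acbba')
j=9 s[j]='b': k: 5→1→0; π[9]=0 (border '')
j=10 s[j]='b': π[10]=0 (border '')
j=11 s[j]='c': π[11]=0 (border '')

[0, 0, 0, 0, 1, 2, 3, 4, 5, 0, 0, 0]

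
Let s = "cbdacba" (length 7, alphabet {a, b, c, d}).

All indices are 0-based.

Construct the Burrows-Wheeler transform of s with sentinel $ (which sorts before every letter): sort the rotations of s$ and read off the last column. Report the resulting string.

rank  rotation  last
    0  $cbdacba  a
    1  a$cbdacb  b
    2  acba$cbd  d
    3  ba$cbdac  c
    4  bdacba$c  c
    5  cba$cbda  a
    6  cbdacba$  $
    7  dacba$cb  b

abdcca$b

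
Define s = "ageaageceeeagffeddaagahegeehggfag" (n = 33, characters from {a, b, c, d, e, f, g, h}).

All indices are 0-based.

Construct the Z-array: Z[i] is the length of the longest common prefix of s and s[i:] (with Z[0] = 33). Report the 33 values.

Z[0]=33
i=1: fresh scan; Z[1]=0
i=2: fresh scan; Z[2]=0
i=3: fresh scan; Z[3]=1 scan→box=[3,4)
i=4: fresh scan; Z[4]=3 scan→box=[4,7)
i=5: min(r-i=2, Z[1]=0)=0; Z[5]=0
i=6: min(r-i=1, Z[2]=0)=0; Z[6]=0
i=7: fresh scan; Z[7]=0
i=8: fresh scan; Z[8]=0
i=9: fresh scan; Z[9]=0
i=10: fresh scan; Z[10]=0
i=11: fresh scan; Z[11]=2 scan→box=[11,13)
i=12: min(r-i=1, Z[1]=0)=0; Z[12]=0
i=13: fresh scan; Z[13]=0
i=14: fresh scan; Z[14]=0
i=15: fresh scan; Z[15]=0
i=16: fresh scan; Z[16]=0
i=17: fresh scan; Z[17]=0
i=18: fresh scan; Z[18]=1 scan→box=[18,19)
i=19: fresh scan; Z[19]=2 scan→box=[19,21)
i=20: min(r-i=1, Z[1]=0)=0; Z[20]=0
i=21: fresh scan; Z[21]=1 scan→box=[21,22)
i=22: fresh scan; Z[22]=0
i=23: fresh scan; Z[23]=0
i=24: fresh scan; Z[24]=0
i=25: fresh scan; Z[25]=0
i=26: fresh scan; Z[26]=0
i=27: fresh scan; Z[27]=0
i=28: fresh scan; Z[28]=0
i=29: fresh scan; Z[29]=0
i=30: fresh scan; Z[30]=0
i=31: fresh scan; Z[31]=2 scan→box=[31,33)
i=32: min(r-i=1, Z[1]=0)=0; Z[32]=0

[33, 0, 0, 1, 3, 0, 0, 0, 0, 0, 0, 2, 0, 0, 0, 0, 0, 0, 1, 2, 0, 1, 0, 0, 0, 0, 0, 0, 0, 0, 0, 2, 0]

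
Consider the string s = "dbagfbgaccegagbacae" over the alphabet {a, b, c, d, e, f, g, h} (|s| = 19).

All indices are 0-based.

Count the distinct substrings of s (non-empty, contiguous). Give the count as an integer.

rank | idx | suffix
   0 |  15 | acae
   1 |   7 | accegagbacae
   2 |  17 | ae
   3 |  12 | agbacae
   4 |   2 | agfbgaccegagbacae
   5 |  14 | bacae
   6 |   1 | bagfbgaccegagbacae
   7 |   5 | bgaccegagbacae
   8 |  16 | cae
   9 |   8 | ccegagbacae
  10 |   9 | cegagbacae
  11 |   0 | dbagfbgaccegagbacae
  12 |  18 | e
  13 |  10 | egagbacae
  14 |   4 | fbgaccegagbacae
  15 |   6 | gaccegagbacae
  16 |  11 | gagbacae
  17 |  13 | gbacae
  18 |   3 | gfbgaccegagbacae

SA = [15, 7, 17, 12, 2, 14, 1, 5, 16, 8, 9, 0, 18, 10, 4, 6, 11, 13, 3]
rank  pair      lcp
   1  s[15:],s[7:]  2  'ac'
   2  s[7:],s[17:]  1  'a'
   3  s[17:],s[12:]  1  'a'
   4  s[12:],s[2:]  2  'ag'
   5  s[2:],s[14:]  0  ''
   6  s[14:],s[1:]  2  'ba'
   7  s[1:],s[5:]  1  'b'
   8  s[5:],s[16:]  0  ''
   9  s[16:],s[8:]  1  'c'
  10  s[8:],s[9:]  1  'c'
  11  s[9:],s[0:]  0  ''
  12  s[0:],s[18:]  0  ''
  13  s[18:],s[10:]  1  'e'
  14  s[10:],s[4:]  0  ''
  15  s[4:],s[6:]  0  ''
  16  s[6:],s[11:]  2  'ga'
  17  s[11:],s[13:]  1  'g'
  18  s[13:],s[3:]  1  'g'

n(n+1)/2 = 19·20/2 = 190
Σ LCP = 0 + 2 + 1 + 1 + 2 + 0 + 2 + 1 + 0 + 1 + 1 + 0 + 0 + 1 + 0 + 0 + 2 + 1 + 1 = 16
distinct = 190 − 16 = 174

174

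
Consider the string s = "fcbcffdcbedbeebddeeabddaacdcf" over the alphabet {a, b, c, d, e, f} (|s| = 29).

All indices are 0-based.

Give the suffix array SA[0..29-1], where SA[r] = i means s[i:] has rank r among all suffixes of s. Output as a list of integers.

rank→(start, suffix):
  0 → (23, 'aacdcf')
  1 → (19, 'abddaacdcf')
  2 → (24, 'acdcf')
  3 → (2, 'bcffdcbedbeebddeeabddaacdcf')
  4 → (20, 'bddaacdcf')
  5 → (14, 'bddeeabddaacdcf')
  6 → (8, 'bedbeebddeeabddaacdcf')
  7 → (11, 'beebddeeabddaacdcf')
  8 → (1, 'cbcffdcbedbeebddeeabddaacdcf')
  9 → (7, 'cbedbeebddeeabddaacdcf')
  10 → (25, 'cdcf')
  11 → (27, 'cf')
  12 → (3, 'cffdcbedbeebddeeabddaacdcf')
  13 → (22, 'daacdcf')
  14 → (10, 'dbeebddeeabddaacdcf')
  15 → (6, 'dcbedbeebddeeabddaacdcf')
  16 → (26, 'dcf')
  17 → (21, 'ddaacdcf')
  18 → (15, 'ddeeabddaacdcf')
  19 → (16, 'deeabddaacdcf')
  20 → (18, 'eabddaacdcf')
  21 → (13, 'ebddeeabddaacdcf')
  22 → (9, 'edbeebddeeabddaacdcf')
  23 → (17, 'eeabddaacdcf')
  24 → (12, 'eebddeeabddaacdcf')
  25 → (28, 'f')
  26 → (0, 'fcbcffdcbedbeebddeeabddaacdcf')
  27 → (5, 'fdcbedbeebddeeabddaacdcf')
  28 → (4, 'ffdcbedbeebddeeabddaacdcf')

[23, 19, 24, 2, 20, 14, 8, 11, 1, 7, 25, 27, 3, 22, 10, 6, 26, 21, 15, 16, 18, 13, 9, 17, 12, 28, 0, 5, 4]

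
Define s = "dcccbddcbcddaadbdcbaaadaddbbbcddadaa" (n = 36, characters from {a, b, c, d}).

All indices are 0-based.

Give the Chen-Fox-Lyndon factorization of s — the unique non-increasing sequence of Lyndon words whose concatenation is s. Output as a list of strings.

emit factor 1: 'd' (i=0, period=1)
emit factor 2: 'c' (i=1, period=1)
emit factor 3: 'c' (i=2, period=1)
emit factor 4: 'c' (i=3, period=1)
emit factor 5: 'bddc' (i=4, period=4)
emit factor 6: 'bcdd' (i=8, period=4)
emit factor 7: 'aadbdcb' (i=12, period=7)
emit factor 8: 'aaadaddbbbcddad' (i=19, period=15)
emit factor 9: 'a' (i=34, period=1)
emit factor 10: 'a' (i=35, period=1)

["d", "c", "c", "c", "bddc", "bcdd", "aadbdcb", "aaadaddbbbcddad", "a", "a"]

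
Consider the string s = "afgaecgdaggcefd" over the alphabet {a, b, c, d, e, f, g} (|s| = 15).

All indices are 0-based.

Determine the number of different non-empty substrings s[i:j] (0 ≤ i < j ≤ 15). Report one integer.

111

rank→(start, suffix):
  0 → (3, 'aecgdaggcefd')
  1 → (0, 'afgaecgdaggcefd')
  2 → (8, 'aggcefd')
  3 → (11, 'cefd')
  4 → (5, 'cgdaggcefd')
  5 → (14, 'd')
  6 → (7, 'daggcefd')
  7 → (4, 'ecgdaggcefd')
  8 → (12, 'efd')
  9 → (13, 'fd')
  10 → (1, 'fgaecgdaggcefd')
  11 → (2, 'gaecgdaggcefd')
  12 → (10, 'gcefd')
  13 → (6, 'gdaggcefd')
  14 → (9, 'ggcefd')

SA = [3, 0, 8, 11, 5, 14, 7, 4, 12, 13, 1, 2, 10, 6, 9]
rank  pair      lcp
   1  s[3:],s[0:]  1  'a'
   2  s[0:],s[8:]  1  'a'
   3  s[8:],s[11:]  0  ''
   4  s[11:],s[5:]  1  'c'
   5  s[5:],s[14:]  0  ''
   6  s[14:],s[7:]  1  'd'
   7  s[7:],s[4:]  0  ''
   8  s[4:],s[12:]  1  'e'
   9  s[12:],s[13:]  0  ''
  10  s[13:],s[1:]  1  'f'
  11  s[1:],s[2:]  0  ''
  12  s[2:],s[10:]  1  'g'
  13  s[10:],s[6:]  1  'g'
  14  s[6:],s[9:]  1  'g'

n(n+1)/2 = 15·16/2 = 120
Σ LCP = 0 + 1 + 1 + 0 + 1 + 0 + 1 + 0 + 1 + 0 + 1 + 0 + 1 + 1 + 1 = 9
distinct = 120 − 9 = 111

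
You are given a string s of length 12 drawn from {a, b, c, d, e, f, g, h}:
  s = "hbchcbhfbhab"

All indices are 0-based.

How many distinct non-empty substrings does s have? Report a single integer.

sorted suffixes:
  #0 SA[0]=10  'ab'
  #1 SA[1]=11  'b'
  #2 SA[2]=1  'bchcbhfbhab'
  #3 SA[3]=8  'bhab'
  #4 SA[4]=5  'bhfbhab'
  #5 SA[5]=4  'cbhfbhab'
  #6 SA[6]=2  'chcbhfbhab'
  #7 SA[7]=7  'fbhab'
  #8 SA[8]=9  'hab'
  #9 SA[9]=0  'hbchcbhfbhab'
  #10 SA[10]=3  'hcbhfbhab'
  #11 SA[11]=6  'hfbhab'

SA = [10, 11, 1, 8, 5, 4, 2, 7, 9, 0, 3, 6]
[i] adj suffixes → lcp
  [1] 10/11 → 0 ('')
  [2] 11/1 → 1 ('b')
  [3] 1/8 → 1 ('b')
  [4] 8/5 → 2 ('bh')
  [5] 5/4 → 0 ('')
  [6] 4/2 → 1 ('c')
  [7] 2/7 → 0 ('')
  [8] 7/9 → 0 ('')
  [9] 9/0 → 1 ('h')
  [10] 0/3 → 1 ('h')
  [11] 3/6 → 1 ('h')

n(n+1)/2 = 12·13/2 = 78
Σ LCP = 0 + 0 + 1 + 1 + 2 + 0 + 1 + 0 + 0 + 1 + 1 + 1 = 8
distinct = 78 − 8 = 70

70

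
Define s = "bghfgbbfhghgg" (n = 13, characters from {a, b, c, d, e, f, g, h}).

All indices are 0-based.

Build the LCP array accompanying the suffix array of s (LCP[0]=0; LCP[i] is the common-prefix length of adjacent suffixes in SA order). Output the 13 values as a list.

[0, 1, 1, 0, 1, 0, 1, 1, 1, 2, 0, 1, 2]

sorted suffixes:
  #0 SA[0]=5  'bbfhghgg'
  #1 SA[1]=6  'bfhghgg'
  #2 SA[2]=0  'bghfgbbfhghgg'
  #3 SA[3]=3  'fgbbfhghgg'
  #4 SA[4]=7  'fhghgg'
  #5 SA[5]=12  'g'
  #6 SA[6]=4  'gbbfhghgg'
  #7 SA[7]=11  'gg'
  #8 SA[8]=1  'ghfgbbfhghgg'
  #9 SA[9]=9  'ghgg'
  #10 SA[10]=2  'hfgbbfhghgg'
  #11 SA[11]=10  'hgg'
  #12 SA[12]=8  'hghgg'

SA = [5, 6, 0, 3, 7, 12, 4, 11, 1, 9, 2, 10, 8]
rank  pair      lcp
   1  s[5:],s[6:]  1  'b'
   2  s[6:],s[0:]  1  'b'
   3  s[0:],s[3:]  0  ''
   4  s[3:],s[7:]  1  'f'
   5  s[7:],s[12:]  0  ''
   6  s[12:],s[4:]  1  'g'
   7  s[4:],s[11:]  1  'g'
   8  s[11:],s[1:]  1  'g'
   9  s[1:],s[9:]  2  'gh'
  10  s[9:],s[2:]  0  ''
  11  s[2:],s[10:]  1  'h'
  12  s[10:],s[8:]  2  'hg'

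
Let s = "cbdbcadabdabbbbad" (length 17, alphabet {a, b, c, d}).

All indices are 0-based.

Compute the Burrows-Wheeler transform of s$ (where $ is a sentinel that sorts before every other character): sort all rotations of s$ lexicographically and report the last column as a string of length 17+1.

dddbcbbbadacb$abab

rank  rotation            last
    0  $cbdbcadabdabbbbad  d
    1  abbbbad$cbdbcadabd  d
    2  abdabbbbad$cbdbcad  d
    3  ad$cbdbcadabdabbbb  b
    4  adabdabbbbad$cbdbc  c
    5  bad$cbdbcadabdabbb  b
    6  bbad$cbdbcadabdabb  b
    7  bbbad$cbdbcadabdab  b
    8  bbbbad$cbdbcadabda  a
    9  bcadabdabbbbad$cbd  d
   10  bdabbbbad$cbdbcada  a
   11  bdbcadabdabbbbad$c  c
   12  cadabdabbbbad$cbdb  b
   13  cbdbcadabdabbbbad$  $
   14  d$cbdbcadabdabbbba  a
   15  dabbbbad$cbdbcadab  b
   16  dabdabbbbad$cbdbca  a
   17  dbcadabdabbbbad$cb  b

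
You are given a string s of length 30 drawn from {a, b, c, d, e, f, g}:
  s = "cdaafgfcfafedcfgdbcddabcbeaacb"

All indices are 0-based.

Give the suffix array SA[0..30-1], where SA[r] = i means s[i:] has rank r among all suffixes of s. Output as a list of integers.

[26, 2, 21, 27, 9, 3, 29, 22, 17, 24, 28, 23, 0, 18, 7, 13, 1, 20, 16, 12, 19, 25, 11, 8, 6, 10, 14, 4, 15, 5]

rank | idx | suffix
   0 |  26 | aacb
   1 |   2 | aafgfcfafedcfgdbcddabcbeaacb
   2 |  21 | abcbeaacb
   3 |  27 | acb
   4 |   9 | afedcfgdbcddabcbeaacb
   5 |   3 | afgfcfafedcfgdbcddabcbeaacb
   6 |  29 | b
   7 |  22 | bcbeaacb
   8 |  17 | bcddabcbeaacb
   9 |  24 | beaacb
  10 |  28 | cb
  11 |  23 | cbeaacb
  12 |   0 | cdaafgfcfafedcfgdbcddabcbeaacb
  13 |  18 | cddabcbeaacb
  14 |   7 | cfafedcfgdbcddabcbeaacb
  15 |  13 | cfgdbcddabcbeaacb
  16 |   1 | daafgfcfafedcfgdbcddabcbeaacb
  17 |  20 | dabcbeaacb
  18 |  16 | dbcddabcbeaacb
  19 |  12 | dcfgdbcddabcbeaacb
  20 |  19 | ddabcbeaacb
  21 |  25 | eaacb
  22 |  11 | edcfgdbcddabcbeaacb
  23 |   8 | fafedcfgdbcddabcbeaacb
  24 |   6 | fcfafedcfgdbcddabcbeaacb
  25 |  10 | fedcfgdbcddabcbeaacb
  26 |  14 | fgdbcddabcbeaacb
  27 |   4 | fgfcfafedcfgdbcddabcbeaacb
  28 |  15 | gdbcddabcbeaacb
  29 |   5 | gfcfafedcfgdbcddabcbeaacb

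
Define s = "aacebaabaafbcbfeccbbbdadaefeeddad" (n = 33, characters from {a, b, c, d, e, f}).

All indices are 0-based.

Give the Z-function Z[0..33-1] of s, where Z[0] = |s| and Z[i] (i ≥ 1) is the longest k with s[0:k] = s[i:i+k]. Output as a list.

Z[0]=33
i=1: fresh scan; Z[1]=1 extend→box=[1,2)
i=2: fresh scan; Z[2]=0
i=3: fresh scan; Z[3]=0
i=4: fresh scan; Z[4]=0
i=5: fresh scan; Z[5]=2 extend→box=[5,7)
i=6: min(r-i=1, Z[1]=1)=1; Z[6]=1
i=7: fresh scan; Z[7]=0
i=8: fresh scan; Z[8]=2 extend→box=[8,10)
i=9: min(r-i=1, Z[1]=1)=1; Z[9]=1
i=10: fresh scan; Z[10]=0
i=11: fresh scan; Z[11]=0
i=12: fresh scan; Z[12]=0
i=13: fresh scan; Z[13]=0
i=14: fresh scan; Z[14]=0
i=15: fresh scan; Z[15]=0
i=16: fresh scan; Z[16]=0
i=17: fresh scan; Z[17]=0
i=18: fresh scan; Z[18]=0
i=19: fresh scan; Z[19]=0
i=20: fresh scan; Z[20]=0
i=21: fresh scan; Z[21]=0
i=22: fresh scan; Z[22]=1 extend→box=[22,23)
i=23: fresh scan; Z[23]=0
i=24: fresh scan; Z[24]=1 extend→box=[24,25)
i=25: fresh scan; Z[25]=0
i=26: fresh scan; Z[26]=0
i=27: fresh scan; Z[27]=0
i=28: fresh scan; Z[28]=0
i=29: fresh scan; Z[29]=0
i=30: fresh scan; Z[30]=0
i=31: fresh scan; Z[31]=1 extend→box=[31,32)
i=32: fresh scan; Z[32]=0

[33, 1, 0, 0, 0, 2, 1, 0, 2, 1, 0, 0, 0, 0, 0, 0, 0, 0, 0, 0, 0, 0, 1, 0, 1, 0, 0, 0, 0, 0, 0, 1, 0]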